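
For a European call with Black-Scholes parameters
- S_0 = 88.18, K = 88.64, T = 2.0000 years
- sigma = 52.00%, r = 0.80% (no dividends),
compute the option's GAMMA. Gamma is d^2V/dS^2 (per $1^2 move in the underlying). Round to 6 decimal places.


d1 = 0.3823774521; d2 = -0.3530136003
phi(d1) = 0.3708176706; exp(-qT) = 1.0000000000; exp(-rT) = 0.9841273201
Gamma = exp(-qT) * phi(d1) / (S * sigma * sqrt(T)) = 1.0000000000 * 0.3708176706 / (88.1800 * 0.5200 * 1.4142135624) = 0.005718

Answer: Gamma = 0.005718


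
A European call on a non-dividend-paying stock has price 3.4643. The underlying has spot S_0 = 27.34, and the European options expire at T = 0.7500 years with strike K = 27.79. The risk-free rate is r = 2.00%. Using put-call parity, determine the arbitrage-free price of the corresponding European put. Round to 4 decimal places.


Answer: Put price = 3.5006

Derivation:
Put-call parity: C - P = S_0 * exp(-qT) - K * exp(-rT).
S_0 * exp(-qT) = 27.3400 * 1.00000000 = 27.34000000
K * exp(-rT) = 27.7900 * 0.98511194 = 27.37626080
P = C - S*exp(-qT) + K*exp(-rT)
P = 3.4643 - 27.34000000 + 27.37626080 = 3.5006


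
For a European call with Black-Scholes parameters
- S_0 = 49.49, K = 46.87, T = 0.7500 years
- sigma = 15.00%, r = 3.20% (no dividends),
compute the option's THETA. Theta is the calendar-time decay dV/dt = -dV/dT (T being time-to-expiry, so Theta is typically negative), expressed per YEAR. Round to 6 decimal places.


Answer: Theta = -2.399690

Derivation:
d1 = 0.6684200921; d2 = 0.5385162816
phi(d1) = 0.3190743143; exp(-qT) = 1.0000000000; exp(-rT) = 0.9762857098
Theta = -S*exp(-qT)*phi(d1)*sigma/(2*sqrt(T)) - r*K*exp(-rT)*N(d2) + q*S*exp(-qT)*N(d1)
N(d1) = 0.7480672632; N(d2) = 0.7048896661; sqrt(T) = 0.8660254038
Term 1 = -49.4900 * 1.0000000000 * 0.3190743143 * 0.1500 / (2 * 0.8660254038) = -1.3675396598
Term 2 = -0.0320 * 46.8700 * 0.9762857098 * 0.7048896661 = -1.0321504542
Term 3 = 0 (no dividend yield, q = 0)
Theta = -1.3675396598 + (-1.0321504542) + (0.0000000000) = -2.399690


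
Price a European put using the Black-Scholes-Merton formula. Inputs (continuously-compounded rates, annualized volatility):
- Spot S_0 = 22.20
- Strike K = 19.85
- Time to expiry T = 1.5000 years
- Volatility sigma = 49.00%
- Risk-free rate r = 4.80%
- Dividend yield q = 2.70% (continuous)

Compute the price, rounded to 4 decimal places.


d1 = (ln(S/K) + (r - q + 0.5*sigma^2) * T) / (sigma * sqrt(T)) = 0.53899319
d2 = d1 - sigma * sqrt(T) = -0.06113180
exp(-rT) = 0.93053090; exp(-qT) = 0.96030916
P = K * exp(-rT) * N(-d2) - S_0 * exp(-qT) * N(-d1)
N(-d1) = 0.29494578; N(-d2) = 0.52437288
P = 19.8500 * 0.93053090 * 0.52437288 - 22.2000 * 0.96030916 * 0.29494578 = 3.3978

Answer: Price = 3.3978


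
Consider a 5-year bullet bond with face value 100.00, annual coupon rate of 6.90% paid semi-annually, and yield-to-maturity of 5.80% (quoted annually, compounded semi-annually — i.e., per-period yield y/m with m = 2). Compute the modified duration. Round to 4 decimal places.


Answer: Modified duration = 4.2091

Derivation:
Coupon per period c = face * coupon_rate / m = 3.450000
Periods per year m = 2; per-period yield y/m = 0.029000
Number of cashflows N = 10
Cashflows (t years, CF_t, discount factor 1/(1+y/m)^(m*t), PV):
  t = 0.5000: CF_t = 3.450000, DF = 0.971817, PV = 3.352770
  t = 1.0000: CF_t = 3.450000, DF = 0.944429, PV = 3.258280
  t = 1.5000: CF_t = 3.450000, DF = 0.917812, PV = 3.166452
  t = 2.0000: CF_t = 3.450000, DF = 0.891946, PV = 3.077213
  t = 2.5000: CF_t = 3.450000, DF = 0.866808, PV = 2.990489
  t = 3.0000: CF_t = 3.450000, DF = 0.842379, PV = 2.906209
  t = 3.5000: CF_t = 3.450000, DF = 0.818639, PV = 2.824304
  t = 4.0000: CF_t = 3.450000, DF = 0.795567, PV = 2.744708
  t = 4.5000: CF_t = 3.450000, DF = 0.773146, PV = 2.667354
  t = 5.0000: CF_t = 103.450000, DF = 0.751357, PV = 77.727867
Price P = sum_t PV_t = 104.715646
First compute Macaulay numerator sum_t t * PV_t:
  t * PV_t at t = 0.5000: 1.676385
  t * PV_t at t = 1.0000: 3.258280
  t * PV_t at t = 1.5000: 4.749679
  t * PV_t at t = 2.0000: 6.154427
  t * PV_t at t = 2.5000: 7.476223
  t * PV_t at t = 3.0000: 8.718627
  t * PV_t at t = 3.5000: 9.885065
  t * PV_t at t = 4.0000: 10.978831
  t * PV_t at t = 4.5000: 12.003095
  t * PV_t at t = 5.0000: 388.639333
Macaulay duration D = 453.539942 / 104.715646 = 4.331157
Modified duration = D / (1 + y/m) = 4.331157 / (1 + 0.029000) = 4.209094


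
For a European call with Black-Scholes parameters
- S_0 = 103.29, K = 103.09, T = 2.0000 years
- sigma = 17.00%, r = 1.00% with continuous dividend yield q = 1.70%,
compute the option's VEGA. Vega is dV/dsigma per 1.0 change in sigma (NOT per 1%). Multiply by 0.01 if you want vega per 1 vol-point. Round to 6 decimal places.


Answer: Vega = 56.189112

Derivation:
d1 = 0.0700375662; d2 = -0.1703787394
phi(d1) = 0.3979650214; exp(-qT) = 0.9665715046; exp(-rT) = 0.9801986733
Vega = S * exp(-qT) * phi(d1) * sqrt(T) = 103.2900 * 0.9665715046 * 0.3979650214 * 1.4142135624 = 56.189112


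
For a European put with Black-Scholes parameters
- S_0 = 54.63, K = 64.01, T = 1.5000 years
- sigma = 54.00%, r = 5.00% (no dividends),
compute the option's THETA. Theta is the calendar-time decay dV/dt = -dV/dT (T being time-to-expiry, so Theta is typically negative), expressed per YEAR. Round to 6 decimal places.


Answer: Theta = -2.697651

Derivation:
d1 = 0.2044928709; d2 = -0.4568693596
phi(d1) = 0.3906875277; exp(-qT) = 1.0000000000; exp(-rT) = 0.9277434863
Theta = -S*exp(-qT)*phi(d1)*sigma/(2*sqrt(T)) + r*K*exp(-rT)*N(-d2) - q*S*exp(-qT)*N(-d1)
N(-d1) = 0.4189841812; N(-d2) = 0.6761175257; sqrt(T) = 1.2247448714
Term 1 = -54.6300 * 1.0000000000 * 0.3906875277 * 0.5400 / (2 * 1.2247448714) = -4.7052086005
Term 2 = 0.0500 * 64.0100 * 0.9277434863 * 0.6761175257 = 2.0075572492
Term 3 = 0 (no dividend yield, q = 0)
Theta = -4.7052086005 + (2.0075572492) + (0.0000000000) = -2.697651


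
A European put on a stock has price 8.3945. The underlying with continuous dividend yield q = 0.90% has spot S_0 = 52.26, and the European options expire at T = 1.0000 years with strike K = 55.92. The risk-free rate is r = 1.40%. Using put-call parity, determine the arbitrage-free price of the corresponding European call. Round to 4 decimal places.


Answer: Call price = 5.0437

Derivation:
Put-call parity: C - P = S_0 * exp(-qT) - K * exp(-rT).
S_0 * exp(-qT) = 52.2600 * 0.99104038 = 51.79177019
K * exp(-rT) = 55.9200 * 0.98609754 = 55.14257468
C = P + S*exp(-qT) - K*exp(-rT)
C = 8.3945 + 51.79177019 - 55.14257468 = 5.0437


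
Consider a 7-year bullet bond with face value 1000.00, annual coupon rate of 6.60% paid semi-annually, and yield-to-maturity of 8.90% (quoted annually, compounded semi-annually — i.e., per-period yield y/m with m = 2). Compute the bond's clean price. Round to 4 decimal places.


Coupon per period c = face * coupon_rate / m = 33.000000
Periods per year m = 2; per-period yield y/m = 0.044500
Number of cashflows N = 14
Cashflows (t years, CF_t, discount factor 1/(1+y/m)^(m*t), PV):
  t = 0.5000: CF_t = 33.000000, DF = 0.957396, PV = 31.594064
  t = 1.0000: CF_t = 33.000000, DF = 0.916607, PV = 30.248027
  t = 1.5000: CF_t = 33.000000, DF = 0.877556, PV = 28.959336
  t = 2.0000: CF_t = 33.000000, DF = 0.840168, PV = 27.725550
  t = 2.5000: CF_t = 33.000000, DF = 0.804374, PV = 26.544327
  t = 3.0000: CF_t = 33.000000, DF = 0.770104, PV = 25.413429
  t = 3.5000: CF_t = 33.000000, DF = 0.737294, PV = 24.330713
  t = 4.0000: CF_t = 33.000000, DF = 0.705883, PV = 23.294124
  t = 4.5000: CF_t = 33.000000, DF = 0.675809, PV = 22.301699
  t = 5.0000: CF_t = 33.000000, DF = 0.647017, PV = 21.351554
  t = 5.5000: CF_t = 33.000000, DF = 0.619451, PV = 20.441890
  t = 6.0000: CF_t = 33.000000, DF = 0.593060, PV = 19.570982
  t = 6.5000: CF_t = 33.000000, DF = 0.567793, PV = 18.737177
  t = 7.0000: CF_t = 1033.000000, DF = 0.543603, PV = 561.541815
Price P = sum_t PV_t = 882.054687

Answer: Price = 882.0547


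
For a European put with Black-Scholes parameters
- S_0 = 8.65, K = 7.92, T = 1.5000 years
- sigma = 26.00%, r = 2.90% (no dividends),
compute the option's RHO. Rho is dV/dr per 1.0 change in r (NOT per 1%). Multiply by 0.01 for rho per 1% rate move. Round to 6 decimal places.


d1 = 0.5727036249; d2 = 0.2542699583
phi(d1) = 0.3386008652; exp(-qT) = 1.0000000000; exp(-rT) = 0.9574325541
N(-d2) = 0.3996435035
Rho = -K*T*exp(-rT)*N(-d2) = -7.9200 * 1.5000 * 0.9574325541 * 0.3996435035 = -4.545665

Answer: Rho = -4.545665


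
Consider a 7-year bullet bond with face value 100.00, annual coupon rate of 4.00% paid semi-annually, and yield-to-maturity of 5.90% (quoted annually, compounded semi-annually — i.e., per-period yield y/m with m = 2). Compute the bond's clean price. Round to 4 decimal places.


Answer: Price = 89.2321

Derivation:
Coupon per period c = face * coupon_rate / m = 2.000000
Periods per year m = 2; per-period yield y/m = 0.029500
Number of cashflows N = 14
Cashflows (t years, CF_t, discount factor 1/(1+y/m)^(m*t), PV):
  t = 0.5000: CF_t = 2.000000, DF = 0.971345, PV = 1.942691
  t = 1.0000: CF_t = 2.000000, DF = 0.943512, PV = 1.887023
  t = 1.5000: CF_t = 2.000000, DF = 0.916476, PV = 1.832951
  t = 2.0000: CF_t = 2.000000, DF = 0.890214, PV = 1.780429
  t = 2.5000: CF_t = 2.000000, DF = 0.864706, PV = 1.729411
  t = 3.0000: CF_t = 2.000000, DF = 0.839928, PV = 1.679855
  t = 3.5000: CF_t = 2.000000, DF = 0.815860, PV = 1.631720
  t = 4.0000: CF_t = 2.000000, DF = 0.792482, PV = 1.584963
  t = 4.5000: CF_t = 2.000000, DF = 0.769773, PV = 1.539547
  t = 5.0000: CF_t = 2.000000, DF = 0.747716, PV = 1.495431
  t = 5.5000: CF_t = 2.000000, DF = 0.726290, PV = 1.452580
  t = 6.0000: CF_t = 2.000000, DF = 0.705479, PV = 1.410957
  t = 6.5000: CF_t = 2.000000, DF = 0.685263, PV = 1.370526
  t = 7.0000: CF_t = 102.000000, DF = 0.665627, PV = 67.893978
Price P = sum_t PV_t = 89.232064


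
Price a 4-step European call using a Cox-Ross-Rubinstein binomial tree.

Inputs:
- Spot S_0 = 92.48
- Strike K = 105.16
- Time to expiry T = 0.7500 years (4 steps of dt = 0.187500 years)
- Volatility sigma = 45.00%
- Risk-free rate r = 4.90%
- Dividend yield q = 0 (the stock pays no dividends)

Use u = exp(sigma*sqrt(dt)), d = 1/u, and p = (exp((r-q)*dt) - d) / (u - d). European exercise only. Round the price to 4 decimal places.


dt = T/N = 0.187500
u = exp(sigma*sqrt(dt)) = 1.215136; d = 1/u = 0.822953
p = (exp((r-q)*dt) - d) / (u - d) = 0.474974
Discount per step: exp(-r*dt) = 0.990855
Stock lattice S(k, i) with i counting down-moves:
  k=0: S(0,0) = 92.4800
  k=1: S(1,0) = 112.3757; S(1,1) = 76.1067
  k=2: S(2,0) = 136.5518; S(2,1) = 92.4800; S(2,2) = 62.6323
  k=3: S(3,0) = 165.9289; S(3,1) = 112.3757; S(3,2) = 76.1067; S(3,3) = 51.5435
  k=4: S(4,0) = 201.6262; S(4,1) = 136.5518; S(4,2) = 92.4800; S(4,3) = 62.6323; S(4,4) = 42.4179
Terminal payoffs V(N, i) = max(S_T - K, 0):
  V(4,0) = 96.466156; V(4,1) = 31.391774; V(4,2) = 0.000000; V(4,3) = 0.000000; V(4,4) = 0.000000
Backward induction: V(k, i) = exp(-r*dt) * [p * V(k+1, i) + (1-p) * V(k+1, i+1)].
  V(3,0) = exp(-r*dt) * [p*96.466156 + (1-p)*31.391774] = 61.730661
  V(3,1) = exp(-r*dt) * [p*31.391774 + (1-p)*0.000000] = 14.773921
  V(3,2) = exp(-r*dt) * [p*0.000000 + (1-p)*0.000000] = 0.000000
  V(3,3) = exp(-r*dt) * [p*0.000000 + (1-p)*0.000000] = 0.000000
  V(2,0) = exp(-r*dt) * [p*61.730661 + (1-p)*14.773921] = 36.738073
  V(2,1) = exp(-r*dt) * [p*14.773921 + (1-p)*0.000000] = 6.953055
  V(2,2) = exp(-r*dt) * [p*0.000000 + (1-p)*0.000000] = 0.000000
  V(1,0) = exp(-r*dt) * [p*36.738073 + (1-p)*6.953055] = 20.907200
  V(1,1) = exp(-r*dt) * [p*6.953055 + (1-p)*0.000000] = 3.272319
  V(0,0) = exp(-r*dt) * [p*20.907200 + (1-p)*3.272319] = 11.541902

Answer: Price = V(0,0) = 11.5419


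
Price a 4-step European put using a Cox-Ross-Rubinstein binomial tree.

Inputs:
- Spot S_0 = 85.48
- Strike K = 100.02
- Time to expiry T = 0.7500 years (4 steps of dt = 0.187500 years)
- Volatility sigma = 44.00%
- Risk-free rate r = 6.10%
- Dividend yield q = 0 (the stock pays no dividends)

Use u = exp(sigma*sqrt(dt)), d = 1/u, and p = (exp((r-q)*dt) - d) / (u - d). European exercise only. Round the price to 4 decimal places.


Answer: Price = V(0,0) = 19.9500

Derivation:
dt = T/N = 0.187500
u = exp(sigma*sqrt(dt)) = 1.209885; d = 1/u = 0.826525
p = (exp((r-q)*dt) - d) / (u - d) = 0.482518
Discount per step: exp(-r*dt) = 0.988628
Stock lattice S(k, i) with i counting down-moves:
  k=0: S(0,0) = 85.4800
  k=1: S(1,0) = 103.4210; S(1,1) = 70.6513
  k=2: S(2,0) = 125.1275; S(2,1) = 85.4800; S(2,2) = 58.3951
  k=3: S(3,0) = 151.3900; S(3,1) = 103.4210; S(3,2) = 70.6513; S(3,3) = 48.2650
  k=4: S(4,0) = 183.1645; S(4,1) = 125.1275; S(4,2) = 85.4800; S(4,3) = 58.3951; S(4,4) = 39.8922
Terminal payoffs V(N, i) = max(K - S_T, 0):
  V(4,0) = 0.000000; V(4,1) = 0.000000; V(4,2) = 14.540000; V(4,3) = 41.624943; V(4,4) = 60.127830
Backward induction: V(k, i) = exp(-r*dt) * [p * V(k+1, i) + (1-p) * V(k+1, i+1)].
  V(3,0) = exp(-r*dt) * [p*0.000000 + (1-p)*0.000000] = 0.000000
  V(3,1) = exp(-r*dt) * [p*0.000000 + (1-p)*14.540000] = 7.438617
  V(3,2) = exp(-r*dt) * [p*14.540000 + (1-p)*41.624943] = 28.231215
  V(3,3) = exp(-r*dt) * [p*41.624943 + (1-p)*60.127830] = 50.617587
  V(2,0) = exp(-r*dt) * [p*0.000000 + (1-p)*7.438617] = 3.805572
  V(2,1) = exp(-r*dt) * [p*7.438617 + (1-p)*28.231215] = 17.991448
  V(2,2) = exp(-r*dt) * [p*28.231215 + (1-p)*50.617587] = 39.362955
  V(1,0) = exp(-r*dt) * [p*3.805572 + (1-p)*17.991448] = 11.019742
  V(1,1) = exp(-r*dt) * [p*17.991448 + (1-p)*39.362955] = 28.720437
  V(0,0) = exp(-r*dt) * [p*11.019742 + (1-p)*28.720437] = 19.950040


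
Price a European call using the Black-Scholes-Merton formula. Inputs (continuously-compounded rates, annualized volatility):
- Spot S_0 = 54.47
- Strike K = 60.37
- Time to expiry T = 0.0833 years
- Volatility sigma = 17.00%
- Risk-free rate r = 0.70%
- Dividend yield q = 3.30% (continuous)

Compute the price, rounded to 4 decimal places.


Answer: Price = 0.0162

Derivation:
d1 = (ln(S/K) + (r - q + 0.5*sigma^2) * T) / (sigma * sqrt(T)) = -2.11565082
d2 = d1 - sigma * sqrt(T) = -2.16471578
exp(-rT) = 0.99941707; exp(-qT) = 0.99725487
C = S_0 * exp(-qT) * N(d1) - K * exp(-rT) * N(d2)
N(d1) = 0.01718726; N(d2) = 0.01520473
C = 54.4700 * 0.99725487 * 0.01718726 - 60.3700 * 0.99941707 * 0.01520473 = 0.0162


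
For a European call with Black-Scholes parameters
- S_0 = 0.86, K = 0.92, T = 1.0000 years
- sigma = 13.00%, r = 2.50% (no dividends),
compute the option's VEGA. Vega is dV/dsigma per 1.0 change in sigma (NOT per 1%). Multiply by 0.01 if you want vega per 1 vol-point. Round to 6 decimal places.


Answer: Vega = 0.331560

Derivation:
d1 = -0.2614713907; d2 = -0.3914713907
phi(d1) = 0.3855354324; exp(-qT) = 1.0000000000; exp(-rT) = 0.9753099120
Vega = S * exp(-qT) * phi(d1) * sqrt(T) = 0.8600 * 1.0000000000 * 0.3855354324 * 1.0000000000 = 0.331560


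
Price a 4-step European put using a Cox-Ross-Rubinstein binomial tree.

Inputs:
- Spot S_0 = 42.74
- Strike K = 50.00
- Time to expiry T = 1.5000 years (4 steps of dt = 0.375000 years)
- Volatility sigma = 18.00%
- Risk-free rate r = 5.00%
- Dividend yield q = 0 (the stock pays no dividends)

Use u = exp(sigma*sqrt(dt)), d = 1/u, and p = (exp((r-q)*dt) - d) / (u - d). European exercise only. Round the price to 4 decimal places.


dt = T/N = 0.375000
u = exp(sigma*sqrt(dt)) = 1.116532; d = 1/u = 0.895631
p = (exp((r-q)*dt) - d) / (u - d) = 0.558152
Discount per step: exp(-r*dt) = 0.981425
Stock lattice S(k, i) with i counting down-moves:
  k=0: S(0,0) = 42.7400
  k=1: S(1,0) = 47.7206; S(1,1) = 38.2793
  k=2: S(2,0) = 53.2815; S(2,1) = 42.7400; S(2,2) = 34.2841
  k=3: S(3,0) = 59.4905; S(3,1) = 47.7206; S(3,2) = 38.2793; S(3,3) = 30.7059
  k=4: S(4,0) = 66.4230; S(4,1) = 53.2815; S(4,2) = 42.7400; S(4,3) = 34.2841; S(4,4) = 27.5011
Terminal payoffs V(N, i) = max(K - S_T, 0):
  V(4,0) = 0.000000; V(4,1) = 0.000000; V(4,2) = 7.260000; V(4,3) = 15.715918; V(4,4) = 22.498870
Backward induction: V(k, i) = exp(-r*dt) * [p * V(k+1, i) + (1-p) * V(k+1, i+1)].
  V(3,0) = exp(-r*dt) * [p*0.000000 + (1-p)*0.000000] = 0.000000
  V(3,1) = exp(-r*dt) * [p*0.000000 + (1-p)*7.260000] = 3.148233
  V(3,2) = exp(-r*dt) * [p*7.260000 + (1-p)*15.715918] = 10.791975
  V(3,3) = exp(-r*dt) * [p*15.715918 + (1-p)*22.498870] = 18.365355
  V(2,0) = exp(-r*dt) * [p*0.000000 + (1-p)*3.148233] = 1.365203
  V(2,1) = exp(-r*dt) * [p*3.148233 + (1-p)*10.791975] = 6.404393
  V(2,2) = exp(-r*dt) * [p*10.791975 + (1-p)*18.365355] = 13.875639
  V(1,0) = exp(-r*dt) * [p*1.365203 + (1-p)*6.404393] = 3.525043
  V(1,1) = exp(-r*dt) * [p*6.404393 + (1-p)*13.875639] = 9.525267
  V(0,0) = exp(-r*dt) * [p*3.525043 + (1-p)*9.525267] = 6.061507

Answer: Price = V(0,0) = 6.0615


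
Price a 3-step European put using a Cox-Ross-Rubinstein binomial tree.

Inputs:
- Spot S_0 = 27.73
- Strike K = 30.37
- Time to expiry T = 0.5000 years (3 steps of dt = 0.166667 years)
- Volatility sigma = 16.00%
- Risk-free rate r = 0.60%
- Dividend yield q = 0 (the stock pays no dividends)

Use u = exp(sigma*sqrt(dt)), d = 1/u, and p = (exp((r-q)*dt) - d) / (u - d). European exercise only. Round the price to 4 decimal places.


dt = T/N = 0.166667
u = exp(sigma*sqrt(dt)) = 1.067500; d = 1/u = 0.936768
p = (exp((r-q)*dt) - d) / (u - d) = 0.491329
Discount per step: exp(-r*dt) = 0.999000
Stock lattice S(k, i) with i counting down-moves:
  k=0: S(0,0) = 27.7300
  k=1: S(1,0) = 29.6018; S(1,1) = 25.9766
  k=2: S(2,0) = 31.5999; S(2,1) = 27.7300; S(2,2) = 24.3340
  k=3: S(3,0) = 33.7329; S(3,1) = 29.6018; S(3,2) = 25.9766; S(3,3) = 22.7953
Terminal payoffs V(N, i) = max(K - S_T, 0):
  V(3,0) = 0.000000; V(3,1) = 0.768217; V(3,2) = 4.393426; V(3,3) = 7.574670
Backward induction: V(k, i) = exp(-r*dt) * [p * V(k+1, i) + (1-p) * V(k+1, i+1)].
  V(2,0) = exp(-r*dt) * [p*0.000000 + (1-p)*0.768217] = 0.390379
  V(2,1) = exp(-r*dt) * [p*0.768217 + (1-p)*4.393426] = 2.609645
  V(2,2) = exp(-r*dt) * [p*4.393426 + (1-p)*7.574670] = 6.005624
  V(1,0) = exp(-r*dt) * [p*0.390379 + (1-p)*2.609645] = 1.517737
  V(1,1) = exp(-r*dt) * [p*2.609645 + (1-p)*6.005624] = 4.332747
  V(0,0) = exp(-r*dt) * [p*1.517737 + (1-p)*4.332747] = 2.946703

Answer: Price = V(0,0) = 2.9467


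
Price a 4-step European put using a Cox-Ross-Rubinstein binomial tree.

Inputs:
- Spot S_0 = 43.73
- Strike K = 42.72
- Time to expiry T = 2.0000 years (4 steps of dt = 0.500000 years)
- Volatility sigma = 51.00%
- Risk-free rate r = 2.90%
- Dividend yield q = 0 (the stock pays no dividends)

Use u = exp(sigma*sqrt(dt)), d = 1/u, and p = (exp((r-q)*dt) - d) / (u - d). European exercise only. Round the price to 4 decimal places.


Answer: Price = V(0,0) = 9.6507

Derivation:
dt = T/N = 0.500000
u = exp(sigma*sqrt(dt)) = 1.434225; d = 1/u = 0.697241
p = (exp((r-q)*dt) - d) / (u - d) = 0.430627
Discount per step: exp(-r*dt) = 0.985605
Stock lattice S(k, i) with i counting down-moves:
  k=0: S(0,0) = 43.7300
  k=1: S(1,0) = 62.7186; S(1,1) = 30.4903
  k=2: S(2,0) = 89.9526; S(2,1) = 43.7300; S(2,2) = 21.2591
  k=3: S(3,0) = 129.0123; S(3,1) = 62.7186; S(3,2) = 30.4903; S(3,3) = 14.8227
  k=4: S(4,0) = 185.0326; S(4,1) = 89.9526; S(4,2) = 43.7300; S(4,3) = 21.2591; S(4,4) = 10.3350
Terminal payoffs V(N, i) = max(K - S_T, 0):
  V(4,0) = 0.000000; V(4,1) = 0.000000; V(4,2) = 0.000000; V(4,3) = 21.460891; V(4,4) = 32.384996
Backward induction: V(k, i) = exp(-r*dt) * [p * V(k+1, i) + (1-p) * V(k+1, i+1)].
  V(3,0) = exp(-r*dt) * [p*0.000000 + (1-p)*0.000000] = 0.000000
  V(3,1) = exp(-r*dt) * [p*0.000000 + (1-p)*0.000000] = 0.000000
  V(3,2) = exp(-r*dt) * [p*0.000000 + (1-p)*21.460891] = 12.043361
  V(3,3) = exp(-r*dt) * [p*21.460891 + (1-p)*32.384996] = 27.282312
  V(2,0) = exp(-r*dt) * [p*0.000000 + (1-p)*0.000000] = 0.000000
  V(2,1) = exp(-r*dt) * [p*0.000000 + (1-p)*12.043361] = 6.758459
  V(2,2) = exp(-r*dt) * [p*12.043361 + (1-p)*27.282312] = 20.421743
  V(1,0) = exp(-r*dt) * [p*0.000000 + (1-p)*6.758459] = 3.792692
  V(1,1) = exp(-r*dt) * [p*6.758459 + (1-p)*20.421743] = 14.328691
  V(0,0) = exp(-r*dt) * [p*3.792692 + (1-p)*14.328691] = 9.650656


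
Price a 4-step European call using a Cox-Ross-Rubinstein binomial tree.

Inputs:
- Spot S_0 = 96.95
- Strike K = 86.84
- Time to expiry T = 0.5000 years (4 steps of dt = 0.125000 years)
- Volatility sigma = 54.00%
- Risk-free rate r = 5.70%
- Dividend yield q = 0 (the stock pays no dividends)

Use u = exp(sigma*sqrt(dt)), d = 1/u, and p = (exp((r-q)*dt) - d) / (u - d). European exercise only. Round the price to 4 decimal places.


dt = T/N = 0.125000
u = exp(sigma*sqrt(dt)) = 1.210361; d = 1/u = 0.826200
p = (exp((r-q)*dt) - d) / (u - d) = 0.471028
Discount per step: exp(-r*dt) = 0.992900
Stock lattice S(k, i) with i counting down-moves:
  k=0: S(0,0) = 96.9500
  k=1: S(1,0) = 117.3445; S(1,1) = 80.1001
  k=2: S(2,0) = 142.0293; S(2,1) = 96.9500; S(2,2) = 66.1786
  k=3: S(3,0) = 171.9067; S(3,1) = 117.3445; S(3,2) = 80.1001; S(3,3) = 54.6768
  k=4: S(4,0) = 208.0692; S(4,1) = 142.0293; S(4,2) = 96.9500; S(4,3) = 66.1786; S(4,4) = 45.1739
Terminal payoffs V(N, i) = max(S_T - K, 0):
  V(4,0) = 121.229198; V(4,1) = 55.189253; V(4,2) = 10.110000; V(4,3) = 0.000000; V(4,4) = 0.000000
Backward induction: V(k, i) = exp(-r*dt) * [p * V(k+1, i) + (1-p) * V(k+1, i+1)].
  V(3,0) = exp(-r*dt) * [p*121.229198 + (1-p)*55.189253] = 85.683234
  V(3,1) = exp(-r*dt) * [p*55.189253 + (1-p)*10.110000] = 31.121055
  V(3,2) = exp(-r*dt) * [p*10.110000 + (1-p)*0.000000] = 4.728282
  V(3,3) = exp(-r*dt) * [p*0.000000 + (1-p)*0.000000] = 0.000000
  V(2,0) = exp(-r*dt) * [p*85.683234 + (1-p)*31.121055] = 56.417948
  V(2,1) = exp(-r*dt) * [p*31.121055 + (1-p)*4.728282] = 17.038183
  V(2,2) = exp(-r*dt) * [p*4.728282 + (1-p)*0.000000] = 2.211341
  V(1,0) = exp(-r*dt) * [p*56.417948 + (1-p)*17.038183] = 35.334492
  V(1,1) = exp(-r*dt) * [p*17.038183 + (1-p)*2.211341] = 9.129913
  V(0,0) = exp(-r*dt) * [p*35.334492 + (1-p)*9.129913] = 21.320549

Answer: Price = V(0,0) = 21.3205


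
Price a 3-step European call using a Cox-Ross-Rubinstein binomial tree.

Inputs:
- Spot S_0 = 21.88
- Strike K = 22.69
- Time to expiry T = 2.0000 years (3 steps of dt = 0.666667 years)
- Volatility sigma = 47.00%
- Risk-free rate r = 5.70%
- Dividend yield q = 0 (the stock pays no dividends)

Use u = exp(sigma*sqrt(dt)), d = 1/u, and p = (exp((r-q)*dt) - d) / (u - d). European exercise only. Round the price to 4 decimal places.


Answer: Price = V(0,0) = 6.7370

Derivation:
dt = T/N = 0.666667
u = exp(sigma*sqrt(dt)) = 1.467783; d = 1/u = 0.681299
p = (exp((r-q)*dt) - d) / (u - d) = 0.454468
Discount per step: exp(-r*dt) = 0.962713
Stock lattice S(k, i) with i counting down-moves:
  k=0: S(0,0) = 21.8800
  k=1: S(1,0) = 32.1151; S(1,1) = 14.9068
  k=2: S(2,0) = 47.1380; S(2,1) = 21.8800; S(2,2) = 10.1560
  k=3: S(3,0) = 69.1884; S(3,1) = 32.1151; S(3,2) = 14.9068; S(3,3) = 6.9193
Terminal payoffs V(N, i) = max(S_T - K, 0):
  V(3,0) = 46.498396; V(3,1) = 9.425101; V(3,2) = 0.000000; V(3,3) = 0.000000
Backward induction: V(k, i) = exp(-r*dt) * [p * V(k+1, i) + (1-p) * V(k+1, i+1)].
  V(2,0) = exp(-r*dt) * [p*46.498396 + (1-p)*9.425101] = 25.294057
  V(2,1) = exp(-r*dt) * [p*9.425101 + (1-p)*0.000000] = 4.123691
  V(2,2) = exp(-r*dt) * [p*0.000000 + (1-p)*0.000000] = 0.000000
  V(1,0) = exp(-r*dt) * [p*25.294057 + (1-p)*4.123691] = 13.232437
  V(1,1) = exp(-r*dt) * [p*4.123691 + (1-p)*0.000000] = 1.804207
  V(0,0) = exp(-r*dt) * [p*13.232437 + (1-p)*1.804207] = 6.737038


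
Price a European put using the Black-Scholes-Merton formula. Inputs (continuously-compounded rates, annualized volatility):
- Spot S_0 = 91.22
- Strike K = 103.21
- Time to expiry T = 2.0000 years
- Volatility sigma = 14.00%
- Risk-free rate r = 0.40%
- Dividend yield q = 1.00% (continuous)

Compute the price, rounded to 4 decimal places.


Answer: Price = 15.7455

Derivation:
d1 = (ln(S/K) + (r - q + 0.5*sigma^2) * T) / (sigma * sqrt(T)) = -0.58534085
d2 = d1 - sigma * sqrt(T) = -0.78333075
exp(-rT) = 0.99203191; exp(-qT) = 0.98019867
P = K * exp(-rT) * N(-d2) - S_0 * exp(-qT) * N(-d1)
N(-d1) = 0.72084072; N(-d2) = 0.78328355
P = 103.2100 * 0.99203191 * 0.78328355 - 91.2200 * 0.98019867 * 0.72084072 = 15.7455


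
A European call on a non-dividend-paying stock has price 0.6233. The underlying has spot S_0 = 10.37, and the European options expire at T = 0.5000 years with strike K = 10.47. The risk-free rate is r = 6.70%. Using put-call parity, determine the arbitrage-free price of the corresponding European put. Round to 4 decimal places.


Answer: Put price = 0.3784

Derivation:
Put-call parity: C - P = S_0 * exp(-qT) - K * exp(-rT).
S_0 * exp(-qT) = 10.3700 * 1.00000000 = 10.37000000
K * exp(-rT) = 10.4700 * 0.96705491 = 10.12506492
P = C - S*exp(-qT) + K*exp(-rT)
P = 0.6233 - 10.37000000 + 10.12506492 = 0.3784


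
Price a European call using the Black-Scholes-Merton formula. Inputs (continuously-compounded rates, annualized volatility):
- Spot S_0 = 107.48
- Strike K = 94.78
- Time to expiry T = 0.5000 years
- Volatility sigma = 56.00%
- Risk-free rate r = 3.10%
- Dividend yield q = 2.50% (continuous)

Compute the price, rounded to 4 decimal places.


d1 = (ln(S/K) + (r - q + 0.5*sigma^2) * T) / (sigma * sqrt(T)) = 0.52312357
d2 = d1 - sigma * sqrt(T) = 0.12714378
exp(-rT) = 0.98461951; exp(-qT) = 0.98757780
C = S_0 * exp(-qT) * N(d1) - K * exp(-rT) * N(d2)
N(d1) = 0.69955587; N(d2) = 0.55058670
C = 107.4800 * 0.98757780 * 0.69955587 - 94.7800 * 0.98461951 * 0.55058670 = 22.8723

Answer: Price = 22.8723


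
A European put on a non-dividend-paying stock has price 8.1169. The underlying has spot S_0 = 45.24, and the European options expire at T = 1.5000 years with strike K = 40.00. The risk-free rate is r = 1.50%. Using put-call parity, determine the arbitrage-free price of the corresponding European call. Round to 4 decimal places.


Put-call parity: C - P = S_0 * exp(-qT) - K * exp(-rT).
S_0 * exp(-qT) = 45.2400 * 1.00000000 = 45.24000000
K * exp(-rT) = 40.0000 * 0.97775124 = 39.11004949
C = P + S*exp(-qT) - K*exp(-rT)
C = 8.1169 + 45.24000000 - 39.11004949 = 14.2469

Answer: Call price = 14.2469


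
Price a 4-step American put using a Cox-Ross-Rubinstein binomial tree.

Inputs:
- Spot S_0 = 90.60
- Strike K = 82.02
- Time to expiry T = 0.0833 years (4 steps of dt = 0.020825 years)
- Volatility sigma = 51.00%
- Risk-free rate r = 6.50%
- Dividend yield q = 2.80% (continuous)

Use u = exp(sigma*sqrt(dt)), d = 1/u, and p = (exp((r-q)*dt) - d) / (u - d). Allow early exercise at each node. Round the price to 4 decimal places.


dt = T/N = 0.020825
u = exp(sigma*sqrt(dt)) = 1.076373; d = 1/u = 0.929046
p = (exp((r-q)*dt) - d) / (u - d) = 0.486841
Discount per step: exp(-r*dt) = 0.998647
Stock lattice S(k, i) with i counting down-moves:
  k=0: S(0,0) = 90.6000
  k=1: S(1,0) = 97.5194; S(1,1) = 84.1715
  k=2: S(2,0) = 104.9673; S(2,1) = 90.6000; S(2,2) = 78.1992
  k=3: S(3,0) = 112.9840; S(3,1) = 97.5194; S(3,2) = 84.1715; S(3,3) = 72.6506
  k=4: S(4,0) = 121.6130; S(4,1) = 104.9673; S(4,2) = 90.6000; S(4,3) = 78.1992; S(4,4) = 67.4957
Terminal payoffs V(N, i) = max(K - S_T, 0):
  V(4,0) = 0.000000; V(4,1) = 0.000000; V(4,2) = 0.000000; V(4,3) = 3.820806; V(4,4) = 14.524261
Backward induction: V(k, i) = exp(-r*dt) * [p * V(k+1, i) + (1-p) * V(k+1, i+1)]; then take max(V_cont, immediate exercise) for American.
  V(3,0) = exp(-r*dt) * [p*0.000000 + (1-p)*0.000000] = 0.000000; exercise = 0.000000; V(3,0) = max -> 0.000000
  V(3,1) = exp(-r*dt) * [p*0.000000 + (1-p)*0.000000] = 0.000000; exercise = 0.000000; V(3,1) = max -> 0.000000
  V(3,2) = exp(-r*dt) * [p*0.000000 + (1-p)*3.820806] = 1.958029; exercise = 0.000000; V(3,2) = max -> 1.958029
  V(3,3) = exp(-r*dt) * [p*3.820806 + (1-p)*14.524261] = 9.300782; exercise = 9.369381; V(3,3) = max -> 9.369381
  V(2,0) = exp(-r*dt) * [p*0.000000 + (1-p)*0.000000] = 0.000000; exercise = 0.000000; V(2,0) = max -> 0.000000
  V(2,1) = exp(-r*dt) * [p*0.000000 + (1-p)*1.958029] = 1.003421; exercise = 0.000000; V(2,1) = max -> 1.003421
  V(2,2) = exp(-r*dt) * [p*1.958029 + (1-p)*9.369381] = 5.753438; exercise = 3.820806; V(2,2) = max -> 5.753438
  V(1,0) = exp(-r*dt) * [p*0.000000 + (1-p)*1.003421] = 0.514218; exercise = 0.000000; V(1,0) = max -> 0.514218
  V(1,1) = exp(-r*dt) * [p*1.003421 + (1-p)*5.753438] = 3.436281; exercise = 0.000000; V(1,1) = max -> 3.436281
  V(0,0) = exp(-r*dt) * [p*0.514218 + (1-p)*3.436281] = 2.010977; exercise = 0.000000; V(0,0) = max -> 2.010977

Answer: Price = V(0,0) = 2.0110


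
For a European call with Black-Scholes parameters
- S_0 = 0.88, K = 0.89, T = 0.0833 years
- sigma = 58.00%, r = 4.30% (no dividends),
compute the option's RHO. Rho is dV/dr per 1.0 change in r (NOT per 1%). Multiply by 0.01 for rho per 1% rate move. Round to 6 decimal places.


d1 = 0.0375954397; d2 = -0.1298026487
phi(d1) = 0.3986604441; exp(-qT) = 1.0000000000; exp(-rT) = 0.9964245074
N(d2) = 0.4483612837
Rho = K*T*exp(-rT)*N(d2) = 0.8900 * 0.0833 * 0.9964245074 * 0.4483612837 = 0.033121

Answer: Rho = 0.033121


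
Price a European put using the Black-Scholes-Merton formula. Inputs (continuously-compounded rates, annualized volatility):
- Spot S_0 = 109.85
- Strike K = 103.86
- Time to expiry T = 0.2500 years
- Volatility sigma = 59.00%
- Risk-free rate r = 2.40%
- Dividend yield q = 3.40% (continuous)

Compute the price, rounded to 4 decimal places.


d1 = (ln(S/K) + (r - q + 0.5*sigma^2) * T) / (sigma * sqrt(T)) = 0.32909987
d2 = d1 - sigma * sqrt(T) = 0.03409987
exp(-rT) = 0.99401796; exp(-qT) = 0.99153602
P = K * exp(-rT) * N(-d2) - S_0 * exp(-qT) * N(-d1)
N(-d1) = 0.37104010; N(-d2) = 0.48639876
P = 103.8600 * 0.99401796 * 0.48639876 - 109.8500 * 0.99153602 * 0.37104010 = 9.8014

Answer: Price = 9.8014


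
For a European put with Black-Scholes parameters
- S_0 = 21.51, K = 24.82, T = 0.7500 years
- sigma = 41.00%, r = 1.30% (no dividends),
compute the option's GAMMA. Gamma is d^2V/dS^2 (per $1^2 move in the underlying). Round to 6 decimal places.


d1 = -0.1981137640; d2 = -0.5531841795
phi(d1) = 0.3911895457; exp(-qT) = 1.0000000000; exp(-rT) = 0.9902973771
Gamma = exp(-qT) * phi(d1) / (S * sigma * sqrt(T)) = 1.0000000000 * 0.3911895457 / (21.5100 * 0.4100 * 0.8660254038) = 0.051219

Answer: Gamma = 0.051219


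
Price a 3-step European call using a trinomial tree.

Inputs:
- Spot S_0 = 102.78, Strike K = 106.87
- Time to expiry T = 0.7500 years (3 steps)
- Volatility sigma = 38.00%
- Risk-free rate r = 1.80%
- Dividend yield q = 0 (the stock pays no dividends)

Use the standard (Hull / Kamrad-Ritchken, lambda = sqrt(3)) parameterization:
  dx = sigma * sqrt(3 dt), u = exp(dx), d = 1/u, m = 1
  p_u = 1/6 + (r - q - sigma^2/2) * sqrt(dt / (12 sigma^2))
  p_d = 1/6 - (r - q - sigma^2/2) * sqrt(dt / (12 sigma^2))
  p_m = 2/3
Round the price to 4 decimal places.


Answer: Price = V(0,0) = 11.7139

Derivation:
dt = T/N = 0.250000; dx = sigma*sqrt(3*dt) = 0.329090
u = exp(dx) = 1.389702; d = 1/u = 0.719579
p_u = 0.146080, p_m = 0.666667, p_d = 0.187254
Discount per step: exp(-r*dt) = 0.995510
Stock lattice S(k, j) with j the centered position index:
  k=0: S(0,+0) = 102.7800
  k=1: S(1,-1) = 73.9583; S(1,+0) = 102.7800; S(1,+1) = 142.8336
  k=2: S(2,-2) = 53.2188; S(2,-1) = 73.9583; S(2,+0) = 102.7800; S(2,+1) = 142.8336; S(2,+2) = 198.4962
  k=3: S(3,-3) = 38.2951; S(3,-2) = 53.2188; S(3,-1) = 73.9583; S(3,+0) = 102.7800; S(3,+1) = 142.8336; S(3,+2) = 198.4962; S(3,+3) = 275.8507
Terminal payoffs V(N, j) = max(S_T - K, 0):
  V(3,-3) = 0.000000; V(3,-2) = 0.000000; V(3,-1) = 0.000000; V(3,+0) = 0.000000; V(3,+1) = 35.963617; V(3,+2) = 91.626226; V(3,+3) = 168.980690
Backward induction: V(k, j) = exp(-r*dt) * [p_u * V(k+1, j+1) + p_m * V(k+1, j) + p_d * V(k+1, j-1)]
  V(2,-2) = exp(-r*dt) * [p_u*0.000000 + p_m*0.000000 + p_d*0.000000] = 0.000000
  V(2,-1) = exp(-r*dt) * [p_u*0.000000 + p_m*0.000000 + p_d*0.000000] = 0.000000
  V(2,+0) = exp(-r*dt) * [p_u*35.963617 + p_m*0.000000 + p_d*0.000000] = 5.229962
  V(2,+1) = exp(-r*dt) * [p_u*91.626226 + p_m*35.963617 + p_d*0.000000] = 37.192720
  V(2,+2) = exp(-r*dt) * [p_u*168.980690 + p_m*91.626226 + p_d*35.963617] = 92.087771
  V(1,-1) = exp(-r*dt) * [p_u*5.229962 + p_m*0.000000 + p_d*0.000000] = 0.760560
  V(1,+0) = exp(-r*dt) * [p_u*37.192720 + p_m*5.229962 + p_d*0.000000] = 8.879689
  V(1,+1) = exp(-r*dt) * [p_u*92.087771 + p_m*37.192720 + p_d*5.229962] = 39.050496
  V(0,+0) = exp(-r*dt) * [p_u*39.050496 + p_m*8.879689 + p_d*0.760560] = 11.713859


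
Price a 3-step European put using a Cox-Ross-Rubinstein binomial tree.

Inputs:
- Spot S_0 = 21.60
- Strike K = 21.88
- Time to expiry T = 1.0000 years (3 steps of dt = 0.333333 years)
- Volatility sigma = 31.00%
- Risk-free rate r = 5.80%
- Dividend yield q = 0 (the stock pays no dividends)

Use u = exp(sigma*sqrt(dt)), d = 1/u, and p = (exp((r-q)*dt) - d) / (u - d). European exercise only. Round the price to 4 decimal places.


dt = T/N = 0.333333
u = exp(sigma*sqrt(dt)) = 1.195995; d = 1/u = 0.836124
p = (exp((r-q)*dt) - d) / (u - d) = 0.509620
Discount per step: exp(-r*dt) = 0.980852
Stock lattice S(k, i) with i counting down-moves:
  k=0: S(0,0) = 21.6000
  k=1: S(1,0) = 25.8335; S(1,1) = 18.0603
  k=2: S(2,0) = 30.8967; S(2,1) = 21.6000; S(2,2) = 15.1006
  k=3: S(3,0) = 36.9523; S(3,1) = 25.8335; S(3,2) = 18.0603; S(3,3) = 12.6260
Terminal payoffs V(N, i) = max(K - S_T, 0):
  V(3,0) = 0.000000; V(3,1) = 0.000000; V(3,2) = 3.819726; V(3,3) = 9.254008
Backward induction: V(k, i) = exp(-r*dt) * [p * V(k+1, i) + (1-p) * V(k+1, i+1)].
  V(2,0) = exp(-r*dt) * [p*0.000000 + (1-p)*0.000000] = 0.000000
  V(2,1) = exp(-r*dt) * [p*0.000000 + (1-p)*3.819726] = 1.837251
  V(2,2) = exp(-r*dt) * [p*3.819726 + (1-p)*9.254008] = 6.360424
  V(1,0) = exp(-r*dt) * [p*0.000000 + (1-p)*1.837251] = 0.883700
  V(1,1) = exp(-r*dt) * [p*1.837251 + (1-p)*6.360424] = 3.977675
  V(0,0) = exp(-r*dt) * [p*0.883700 + (1-p)*3.977675] = 2.354952

Answer: Price = V(0,0) = 2.3550


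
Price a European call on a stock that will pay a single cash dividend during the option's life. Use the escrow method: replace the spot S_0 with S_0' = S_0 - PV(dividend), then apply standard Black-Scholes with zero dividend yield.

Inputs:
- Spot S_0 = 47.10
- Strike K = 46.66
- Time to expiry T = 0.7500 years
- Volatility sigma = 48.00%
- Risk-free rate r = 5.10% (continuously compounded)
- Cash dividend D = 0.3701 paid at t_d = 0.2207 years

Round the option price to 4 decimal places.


PV(D) = D * exp(-r * t_d) = 0.3701 * 0.98880741 = 0.36595762
S_0' = S_0 - PV(D) = 47.1000 - 0.36595762 = 46.73404238
d1 = (ln(S_0'/K) + (r + sigma^2/2)*T) / (sigma*sqrt(T)) = 0.30367564
d2 = d1 - sigma*sqrt(T) = -0.11201656
exp(-rT) = 0.96247229
N(d1) = 0.61931249; N(d2) = 0.45540514
C = S_0' * N(d1) - K * exp(-rT) * N(d2) = 46.73404238 * 0.61931249 - 46.6600 * 0.96247229 * 0.45540514 = 8.4912

Answer: Price = 8.4912


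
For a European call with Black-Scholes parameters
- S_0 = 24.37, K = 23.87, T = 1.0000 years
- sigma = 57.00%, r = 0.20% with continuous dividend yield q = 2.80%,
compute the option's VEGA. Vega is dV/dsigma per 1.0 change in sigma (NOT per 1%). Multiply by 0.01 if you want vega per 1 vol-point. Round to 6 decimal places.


d1 = 0.2757551356; d2 = -0.2942448644
phi(d1) = 0.3840590429; exp(-qT) = 0.9723883668; exp(-rT) = 0.9980019987
Vega = S * exp(-qT) * phi(d1) * sqrt(T) = 24.3700 * 0.9723883668 * 0.3840590429 * 1.0000000000 = 9.101087

Answer: Vega = 9.101087


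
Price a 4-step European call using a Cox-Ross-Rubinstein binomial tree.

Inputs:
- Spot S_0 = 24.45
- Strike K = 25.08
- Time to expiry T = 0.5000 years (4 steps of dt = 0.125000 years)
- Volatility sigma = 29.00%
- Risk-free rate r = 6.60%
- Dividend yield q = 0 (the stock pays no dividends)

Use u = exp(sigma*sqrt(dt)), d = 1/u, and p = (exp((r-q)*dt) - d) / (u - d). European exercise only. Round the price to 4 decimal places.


dt = T/N = 0.125000
u = exp(sigma*sqrt(dt)) = 1.107971; d = 1/u = 0.902551
p = (exp((r-q)*dt) - d) / (u - d) = 0.514717
Discount per step: exp(-r*dt) = 0.991784
Stock lattice S(k, i) with i counting down-moves:
  k=0: S(0,0) = 24.4500
  k=1: S(1,0) = 27.0899; S(1,1) = 22.0674
  k=2: S(2,0) = 30.0148; S(2,1) = 24.4500; S(2,2) = 19.9169
  k=3: S(3,0) = 33.2555; S(3,1) = 27.0899; S(3,2) = 22.0674; S(3,3) = 17.9760
  k=4: S(4,0) = 36.8462; S(4,1) = 30.0148; S(4,2) = 24.4500; S(4,3) = 19.9169; S(4,4) = 16.2243
Terminal payoffs V(N, i) = max(S_T - K, 0):
  V(4,0) = 11.766187; V(4,1) = 4.934818; V(4,2) = 0.000000; V(4,3) = 0.000000; V(4,4) = 0.000000
Backward induction: V(k, i) = exp(-r*dt) * [p * V(k+1, i) + (1-p) * V(k+1, i+1)].
  V(3,0) = exp(-r*dt) * [p*11.766187 + (1-p)*4.934818] = 8.381609
  V(3,1) = exp(-r*dt) * [p*4.934818 + (1-p)*0.000000] = 2.519168
  V(3,2) = exp(-r*dt) * [p*0.000000 + (1-p)*0.000000] = 0.000000
  V(3,3) = exp(-r*dt) * [p*0.000000 + (1-p)*0.000000] = 0.000000
  V(2,0) = exp(-r*dt) * [p*8.381609 + (1-p)*2.519168] = 5.491179
  V(2,1) = exp(-r*dt) * [p*2.519168 + (1-p)*0.000000] = 1.286006
  V(2,2) = exp(-r*dt) * [p*0.000000 + (1-p)*0.000000] = 0.000000
  V(1,0) = exp(-r*dt) * [p*5.491179 + (1-p)*1.286006] = 3.422133
  V(1,1) = exp(-r*dt) * [p*1.286006 + (1-p)*0.000000] = 0.656491
  V(0,0) = exp(-r*dt) * [p*3.422133 + (1-p)*0.656491] = 2.062926

Answer: Price = V(0,0) = 2.0629


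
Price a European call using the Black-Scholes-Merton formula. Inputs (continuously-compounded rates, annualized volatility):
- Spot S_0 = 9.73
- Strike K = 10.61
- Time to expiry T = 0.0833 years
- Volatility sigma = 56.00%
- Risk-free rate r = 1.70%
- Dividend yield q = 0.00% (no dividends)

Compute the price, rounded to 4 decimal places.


d1 = (ln(S/K) + (r - q + 0.5*sigma^2) * T) / (sigma * sqrt(T)) = -0.44612644
d2 = d1 - sigma * sqrt(T) = -0.60775218
exp(-rT) = 0.99858490; exp(-qT) = 1.00000000
C = S_0 * exp(-qT) * N(d1) - K * exp(-rT) * N(d2)
N(d1) = 0.32775296; N(d2) = 0.27167592
C = 9.7300 * 1.00000000 * 0.32775296 - 10.6100 * 0.99858490 * 0.27167592 = 0.3106

Answer: Price = 0.3106


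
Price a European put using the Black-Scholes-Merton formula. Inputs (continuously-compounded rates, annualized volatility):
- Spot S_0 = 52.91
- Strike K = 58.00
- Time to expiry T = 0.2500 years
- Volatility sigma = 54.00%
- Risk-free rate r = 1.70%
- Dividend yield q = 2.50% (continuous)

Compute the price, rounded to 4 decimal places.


d1 = (ln(S/K) + (r - q + 0.5*sigma^2) * T) / (sigma * sqrt(T)) = -0.21259501
d2 = d1 - sigma * sqrt(T) = -0.48259501
exp(-rT) = 0.99575902; exp(-qT) = 0.99376949
P = K * exp(-rT) * N(-d2) - S_0 * exp(-qT) * N(-d1)
N(-d1) = 0.58417857; N(-d2) = 0.68530834
P = 58.0000 * 0.99575902 * 0.68530834 - 52.9100 * 0.99376949 * 0.58417857 = 8.8630

Answer: Price = 8.8630


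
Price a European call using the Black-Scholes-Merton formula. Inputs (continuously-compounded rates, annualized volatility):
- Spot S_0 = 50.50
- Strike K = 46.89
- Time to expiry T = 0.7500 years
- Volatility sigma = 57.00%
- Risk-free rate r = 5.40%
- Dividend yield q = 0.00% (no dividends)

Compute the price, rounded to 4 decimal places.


d1 = (ln(S/K) + (r - q + 0.5*sigma^2) * T) / (sigma * sqrt(T)) = 0.47911241
d2 = d1 - sigma * sqrt(T) = -0.01452207
exp(-rT) = 0.96030916; exp(-qT) = 1.00000000
C = S_0 * exp(-qT) * N(d1) - K * exp(-rT) * N(d2)
N(d1) = 0.68407067; N(d2) = 0.49420673
C = 50.5000 * 1.00000000 * 0.68407067 - 46.8900 * 0.96030916 * 0.49420673 = 12.2920

Answer: Price = 12.2920


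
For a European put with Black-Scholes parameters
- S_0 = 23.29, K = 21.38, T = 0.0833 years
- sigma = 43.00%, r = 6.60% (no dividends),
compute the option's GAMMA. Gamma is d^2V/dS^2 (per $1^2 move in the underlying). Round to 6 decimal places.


d1 = 0.7958316090; d2 = 0.6717261296
phi(d1) = 0.2906566783; exp(-qT) = 1.0000000000; exp(-rT) = 0.9945172852
Gamma = exp(-qT) * phi(d1) / (S * sigma * sqrt(T)) = 1.0000000000 * 0.2906566783 / (23.2900 * 0.4300 * 0.2886173938) = 0.100559

Answer: Gamma = 0.100559


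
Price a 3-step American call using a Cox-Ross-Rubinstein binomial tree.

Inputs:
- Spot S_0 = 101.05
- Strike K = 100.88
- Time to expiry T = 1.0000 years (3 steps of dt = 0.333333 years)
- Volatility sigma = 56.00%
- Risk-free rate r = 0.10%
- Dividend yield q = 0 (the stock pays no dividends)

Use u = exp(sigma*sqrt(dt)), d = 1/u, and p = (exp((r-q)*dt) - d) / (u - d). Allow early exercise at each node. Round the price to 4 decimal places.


Answer: Price = V(0,0) = 24.1874

Derivation:
dt = T/N = 0.333333
u = exp(sigma*sqrt(dt)) = 1.381702; d = 1/u = 0.723745
p = (exp((r-q)*dt) - d) / (u - d) = 0.420374
Discount per step: exp(-r*dt) = 0.999667
Stock lattice S(k, i) with i counting down-moves:
  k=0: S(0,0) = 101.0500
  k=1: S(1,0) = 139.6210; S(1,1) = 73.1344
  k=2: S(2,0) = 192.9146; S(2,1) = 101.0500; S(2,2) = 52.9307
  k=3: S(3,0) = 266.5505; S(3,1) = 139.6210; S(3,2) = 73.1344; S(3,3) = 38.3083
Terminal payoffs V(N, i) = max(S_T - K, 0):
  V(3,0) = 165.670547; V(3,1) = 38.740998; V(3,2) = 0.000000; V(3,3) = 0.000000
Backward induction: V(k, i) = exp(-r*dt) * [p * V(k+1, i) + (1-p) * V(k+1, i+1)]; then take max(V_cont, immediate exercise) for American.
  V(2,0) = exp(-r*dt) * [p*165.670547 + (1-p)*38.740998] = 92.068248; exercise = 92.034627; V(2,0) = max -> 92.068248
  V(2,1) = exp(-r*dt) * [p*38.740998 + (1-p)*0.000000] = 16.280300; exercise = 0.170000; V(2,1) = max -> 16.280300
  V(2,2) = exp(-r*dt) * [p*0.000000 + (1-p)*0.000000] = 0.000000; exercise = 0.000000; V(2,2) = max -> 0.000000
  V(1,0) = exp(-r*dt) * [p*92.068248 + (1-p)*16.280300] = 48.123576; exercise = 38.740998; V(1,0) = max -> 48.123576
  V(1,1) = exp(-r*dt) * [p*16.280300 + (1-p)*0.000000] = 6.841542; exercise = 0.000000; V(1,1) = max -> 6.841542
  V(0,0) = exp(-r*dt) * [p*48.123576 + (1-p)*6.841542] = 24.187392; exercise = 0.170000; V(0,0) = max -> 24.187392
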